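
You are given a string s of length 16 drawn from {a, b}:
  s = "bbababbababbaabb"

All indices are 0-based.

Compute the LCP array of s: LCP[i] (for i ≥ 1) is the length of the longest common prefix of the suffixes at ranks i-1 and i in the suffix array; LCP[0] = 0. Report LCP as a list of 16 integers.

rank | idx | suffix
   0 |  12 | aabb
   1 |   7 | ababbaabb
   2 |   2 | ababbababbaabb
   3 |  13 | abb
   4 |   9 | abbaabb
   5 |   4 | abbababbaabb
   6 |  15 | b
   7 |  11 | baabb
   8 |   6 | bababbaabb
   9 |   1 | bababbababbaabb
  10 |   8 | babbaabb
  11 |   3 | babbababbaabb
  12 |  14 | bb
  13 |  10 | bbaabb
  14 |   5 | bbababbaabb
  15 |   0 | bbababbababbaabb

SA = [12, 7, 2, 13, 9, 4, 15, 11, 6, 1, 8, 3, 14, 10, 5, 0]
i: (SA[i-1],SA[i]) lcp shared
  1: (12,7) 1 'a'
  2: (7,2) 6 'ababba'
  3: (2,13) 2 'ab'
  4: (13,9) 3 'abb'
  5: (9,4) 4 'abba'
  6: (4,15) 0 ''
  7: (15,11) 1 'b'
  8: (11,6) 2 'ba'
  9: (6,1) 7 'bababba'
  10: (1,8) 3 'bab'
  11: (8,3) 5 'babba'
  12: (3,14) 1 'b'
  13: (14,10) 2 'bb'
  14: (10,5) 3 'bba'
  15: (5,0) 8 'bbababba'

[0, 1, 6, 2, 3, 4, 0, 1, 2, 7, 3, 5, 1, 2, 3, 8]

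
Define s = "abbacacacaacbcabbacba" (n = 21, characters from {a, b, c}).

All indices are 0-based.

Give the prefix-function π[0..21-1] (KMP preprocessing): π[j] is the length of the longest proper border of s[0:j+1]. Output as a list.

[0, 0, 0, 1, 0, 1, 0, 1, 0, 1, 1, 0, 0, 0, 1, 2, 3, 4, 5, 0, 1]

π[0] = 0
j=1 s[j]='b': π[1]=0 (border '')
j=2 s[j]='b': π[2]=0 (border '')
j=3 s[j]='a': π[3]=1 (border 'a')
j=4 s[j]='c': k: 1→0; π[4]=0 (border '')
j=5 s[j]='a': π[5]=1 (border 'a')
j=6 s[j]='c': k: 1→0; π[6]=0 (border '')
j=7 s[j]='a': π[7]=1 (border 'a')
j=8 s[j]='c': k: 1→0; π[8]=0 (border '')
j=9 s[j]='a': π[9]=1 (border 'a')
j=10 s[j]='a': k: 1→0; π[10]=1 (border 'a')
j=11 s[j]='c': k: 1→0; π[11]=0 (border '')
j=12 s[j]='b': π[12]=0 (border '')
j=13 s[j]='c': π[13]=0 (border '')
j=14 s[j]='a': π[14]=1 (border 'a')
j=15 s[j]='b': π[15]=2 (border 'ab')
j=16 s[j]='b': π[16]=3 (border 'abb')
j=17 s[j]='a': π[17]=4 (border 'abba')
j=18 s[j]='c': π[18]=5 (border 'abbac')
j=19 s[j]='b': k: 5→0; π[19]=0 (border '')
j=20 s[j]='a': π[20]=1 (border 'a')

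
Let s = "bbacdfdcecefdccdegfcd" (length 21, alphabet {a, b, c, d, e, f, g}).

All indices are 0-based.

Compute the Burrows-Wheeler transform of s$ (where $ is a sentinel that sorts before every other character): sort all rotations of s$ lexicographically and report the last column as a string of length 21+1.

dbb$dfcadecffccccdgede

rank  rotation                last
    0  $bbacdfdcecefdccdegfcd  d
    1  acdfdcecefdccdegfcd$bb  b
    2  bacdfdcecefdccdegfcd$b  b
    3  bbacdfdcecefdccdegfcd$  $
    4  ccdegfcd$bbacdfdcecefd  d
    5  cd$bbacdfdcecefdccdegf  f
    6  cdegfcd$bbacdfdcecefdc  c
    7  cdfdcecefdccdegfcd$bba  a
    8  cecefdccdegfcd$bbacdfd  d
    9  cefdccdegfcd$bbacdfdce  e
   10  d$bbacdfdcecefdccdegfc  c
   11  dccdegfcd$bbacdfdcecef  f
   12  dcecefdccdegfcd$bbacdf  f
   13  degfcd$bbacdfdcecefdcc  c
   14  dfdcecefdccdegfcd$bbac  c
   15  ecefdccdegfcd$bbacdfdc  c
   16  efdccdegfcd$bbacdfdcec  c
   17  egfcd$bbacdfdcecefdccd  d
   18  fcd$bbacdfdcecefdccdeg  g
   19  fdccdegfcd$bbacdfdcece  e
   20  fdcecefdccdegfcd$bbacd  d
   21  gfcd$bbacdfdcecefdccde  e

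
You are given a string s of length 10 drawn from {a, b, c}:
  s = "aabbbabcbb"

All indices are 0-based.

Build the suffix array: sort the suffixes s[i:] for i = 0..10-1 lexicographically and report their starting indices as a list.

[0, 1, 5, 9, 4, 8, 3, 2, 6, 7]

rank→(start, suffix):
  0 → (0, 'aabbbabcbb')
  1 → (1, 'abbbabcbb')
  2 → (5, 'abcbb')
  3 → (9, 'b')
  4 → (4, 'babcbb')
  5 → (8, 'bb')
  6 → (3, 'bbabcbb')
  7 → (2, 'bbbabcbb')
  8 → (6, 'bcbb')
  9 → (7, 'cbb')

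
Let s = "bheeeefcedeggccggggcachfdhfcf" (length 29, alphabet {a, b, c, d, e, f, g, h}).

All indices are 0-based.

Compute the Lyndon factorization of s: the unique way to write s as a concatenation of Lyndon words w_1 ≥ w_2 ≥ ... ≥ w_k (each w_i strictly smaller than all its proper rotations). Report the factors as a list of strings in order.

["bheeeefcedeggccggggc", "achfdhfcf"]

emit factor 1: 'bheeeefcedeggccggggc' (i=0, period=20)
emit factor 2: 'achfdhfcf' (i=20, period=9)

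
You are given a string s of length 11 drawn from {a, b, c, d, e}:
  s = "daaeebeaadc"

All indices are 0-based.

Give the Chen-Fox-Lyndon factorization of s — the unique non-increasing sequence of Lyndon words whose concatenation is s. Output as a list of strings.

["d", "aaeebe", "aadc"]

emit factor 1: 'd' (i=0, period=1)
emit factor 2: 'aaeebe' (i=1, period=6)
emit factor 3: 'aadc' (i=7, period=4)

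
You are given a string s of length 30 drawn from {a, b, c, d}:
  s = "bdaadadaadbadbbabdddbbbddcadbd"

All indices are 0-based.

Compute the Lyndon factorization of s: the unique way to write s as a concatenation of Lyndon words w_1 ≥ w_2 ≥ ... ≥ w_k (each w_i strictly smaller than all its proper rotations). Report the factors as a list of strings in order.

emit factor 1: 'bd' (i=0, period=2)
emit factor 2: 'aadadaadbadbbabdddbbbddcadbd' (i=2, period=28)

["bd", "aadadaadbadbbabdddbbbddcadbd"]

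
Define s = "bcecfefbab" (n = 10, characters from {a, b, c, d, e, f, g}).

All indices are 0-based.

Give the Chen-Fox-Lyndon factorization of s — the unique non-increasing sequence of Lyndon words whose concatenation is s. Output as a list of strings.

["bcecfef", "b", "ab"]

emit factor 1: 'bcecfef' (i=0, period=7)
emit factor 2: 'b' (i=7, period=1)
emit factor 3: 'ab' (i=8, period=2)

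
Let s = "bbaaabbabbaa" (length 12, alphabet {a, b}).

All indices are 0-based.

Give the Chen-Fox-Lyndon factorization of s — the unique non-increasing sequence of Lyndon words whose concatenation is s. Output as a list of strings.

emit factor 1: 'b' (i=0, period=1)
emit factor 2: 'b' (i=1, period=1)
emit factor 3: 'aaabbabb' (i=2, period=8)
emit factor 4: 'a' (i=10, period=1)
emit factor 5: 'a' (i=11, period=1)

["b", "b", "aaabbabb", "a", "a"]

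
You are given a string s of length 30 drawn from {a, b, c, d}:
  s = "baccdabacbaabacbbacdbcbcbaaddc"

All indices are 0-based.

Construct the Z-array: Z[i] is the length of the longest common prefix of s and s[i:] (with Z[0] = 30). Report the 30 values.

[30, 0, 0, 0, 0, 0, 3, 0, 0, 2, 0, 0, 3, 0, 0, 1, 3, 0, 0, 0, 1, 0, 1, 0, 2, 0, 0, 0, 0, 0]

Z[0]=30
i=1: i≥r, start 0; Z[1]=0
i=2: i≥r, start 0; Z[2]=0
i=3: i≥r, start 0; Z[3]=0
i=4: i≥r, start 0; Z[4]=0
i=5: i≥r, start 0; Z[5]=0
i=6: i≥r, start 0; Z[6]=3 grow→box=[6,9)
i=7: min(r-i=2, Z[1]=0)=0; Z[7]=0
i=8: min(r-i=1, Z[2]=0)=0; Z[8]=0
i=9: i≥r, start 0; Z[9]=2 grow→box=[9,11)
i=10: min(r-i=1, Z[1]=0)=0; Z[10]=0
i=11: i≥r, start 0; Z[11]=0
i=12: i≥r, start 0; Z[12]=3 grow→box=[12,15)
i=13: min(r-i=2, Z[1]=0)=0; Z[13]=0
i=14: min(r-i=1, Z[2]=0)=0; Z[14]=0
i=15: i≥r, start 0; Z[15]=1 grow→box=[15,16)
i=16: i≥r, start 0; Z[16]=3 grow→box=[16,19)
i=17: min(r-i=2, Z[1]=0)=0; Z[17]=0
i=18: min(r-i=1, Z[2]=0)=0; Z[18]=0
i=19: i≥r, start 0; Z[19]=0
i=20: i≥r, start 0; Z[20]=1 grow→box=[20,21)
i=21: i≥r, start 0; Z[21]=0
i=22: i≥r, start 0; Z[22]=1 grow→box=[22,23)
i=23: i≥r, start 0; Z[23]=0
i=24: i≥r, start 0; Z[24]=2 grow→box=[24,26)
i=25: min(r-i=1, Z[1]=0)=0; Z[25]=0
i=26: i≥r, start 0; Z[26]=0
i=27: i≥r, start 0; Z[27]=0
i=28: i≥r, start 0; Z[28]=0
i=29: i≥r, start 0; Z[29]=0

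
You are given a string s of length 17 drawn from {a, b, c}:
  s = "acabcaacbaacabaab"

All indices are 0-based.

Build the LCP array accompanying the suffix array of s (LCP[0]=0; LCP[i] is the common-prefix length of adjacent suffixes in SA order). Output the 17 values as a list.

[0, 2, 3, 1, 2, 2, 1, 4, 2, 0, 1, 3, 1, 0, 2, 3, 1]

rank→(start, suffix):
  0 → (14, 'aab')
  1 → (9, 'aacabaab')
  2 → (5, 'aacbaacabaab')
  3 → (15, 'ab')
  4 → (12, 'abaab')
  5 → (2, 'abcaacbaacabaab')
  6 → (10, 'acabaab')
  7 → (0, 'acabcaacbaacabaab')
  8 → (6, 'acbaacabaab')
  9 → (16, 'b')
  10 → (13, 'baab')
  11 → (8, 'baacabaab')
  12 → (3, 'bcaacbaacabaab')
  13 → (4, 'caacbaacabaab')
  14 → (11, 'cabaab')
  15 → (1, 'cabcaacbaacabaab')
  16 → (7, 'cbaacabaab')

SA = [14, 9, 5, 15, 12, 2, 10, 0, 6, 16, 13, 8, 3, 4, 11, 1, 7]
[i] adj suffixes → lcp
  [1] 14/9 → 2 ('aa')
  [2] 9/5 → 3 ('aac')
  [3] 5/15 → 1 ('a')
  [4] 15/12 → 2 ('ab')
  [5] 12/2 → 2 ('ab')
  [6] 2/10 → 1 ('a')
  [7] 10/0 → 4 ('acab')
  [8] 0/6 → 2 ('ac')
  [9] 6/16 → 0 ('')
  [10] 16/13 → 1 ('b')
  [11] 13/8 → 3 ('baa')
  [12] 8/3 → 1 ('b')
  [13] 3/4 → 0 ('')
  [14] 4/11 → 2 ('ca')
  [15] 11/1 → 3 ('cab')
  [16] 1/7 → 1 ('c')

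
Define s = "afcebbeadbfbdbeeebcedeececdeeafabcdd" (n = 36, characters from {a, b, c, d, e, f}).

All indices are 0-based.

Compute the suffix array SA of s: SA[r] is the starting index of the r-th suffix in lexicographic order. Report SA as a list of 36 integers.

[31, 7, 29, 0, 4, 32, 17, 11, 5, 13, 9, 33, 25, 2, 23, 18, 35, 12, 8, 34, 26, 20, 6, 28, 3, 16, 24, 22, 19, 27, 15, 21, 14, 30, 10, 1]

rank | idx | suffix
   0 |  31 | abcdd
   1 |   7 | adbfbdbeeebcedeececdeeafabcdd
   2 |  29 | afabcdd
   3 |   0 | afcebbeadbfbdbeeebcedeececdeeafabcdd
   4 |   4 | bbeadbfbdbeeebcedeececdeeafabcdd
   5 |  32 | bcdd
   6 |  17 | bcedeececdeeafabcdd
   7 |  11 | bdbeeebcedeececdeeafabcdd
   8 |   5 | beadbfbdbeeebcedeececdeeafabcdd
   9 |  13 | beeebcedeececdeeafabcdd
  10 |   9 | bfbdbeeebcedeececdeeafabcdd
  11 |  33 | cdd
  12 |  25 | cdeeafabcdd
  13 |   2 | cebbeadbfbdbeeebcedeececdeeafabcdd
  14 |  23 | cecdeeafabcdd
  15 |  18 | cedeececdeeafabcdd
  16 |  35 | d
  17 |  12 | dbeeebcedeececdeeafabcdd
  18 |   8 | dbfbdbeeebcedeececdeeafabcdd
  19 |  34 | dd
  20 |  26 | deeafabcdd
  21 |  20 | deececdeeafabcdd
  22 |   6 | eadbfbdbeeebcedeececdeeafabcdd
  23 |  28 | eafabcdd
  24 |   3 | ebbeadbfbdbeeebcedeececdeeafabcdd
  25 |  16 | ebcedeececdeeafabcdd
  26 |  24 | ecdeeafabcdd
  27 |  22 | ececdeeafabcdd
  28 |  19 | edeececdeeafabcdd
  29 |  27 | eeafabcdd
  30 |  15 | eebcedeececdeeafabcdd
  31 |  21 | eececdeeafabcdd
  32 |  14 | eeebcedeececdeeafabcdd
  33 |  30 | fabcdd
  34 |  10 | fbdbeeebcedeececdeeafabcdd
  35 |   1 | fcebbeadbfbdbeeebcedeececdeeafabcdd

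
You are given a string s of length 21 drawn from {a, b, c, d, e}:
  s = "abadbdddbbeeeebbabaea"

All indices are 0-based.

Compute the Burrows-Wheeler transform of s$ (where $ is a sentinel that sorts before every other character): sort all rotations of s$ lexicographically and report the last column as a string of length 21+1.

ae$bbbbaaeddbdadbaeeeb

rank  rotation                last
    0  $abadbdddbbeeeebbabaea  a
    1  a$abadbdddbbeeeebbabae  e
    2  abadbdddbbeeeebbabaea$  $
    3  abaea$abadbdddbbeeeebb  b
    4  adbdddbbeeeebbabaea$ab  b
    5  aea$abadbdddbbeeeebbab  b
    6  babaea$abadbdddbbeeeeb  b
    7  badbdddbbeeeebbabaea$a  a
    8  baea$abadbdddbbeeeebba  a
    9  bbabaea$abadbdddbbeeee  e
   10  bbeeeebbabaea$abadbddd  d
   11  bdddbbeeeebbabaea$abad  d
   12  beeeebbabaea$abadbdddb  b
   13  dbbeeeebbabaea$abadbdd  d
   14  dbdddbbeeeebbabaea$aba  a
   15  ddbbeeeebbabaea$abadbd  d
   16  dddbbeeeebbabaea$abadb  b
   17  ea$abadbdddbbeeeebbaba  a
   18  ebbabaea$abadbdddbbeee  e
   19  eebbabaea$abadbdddbbee  e
   20  eeebbabaea$abadbdddbbe  e
   21  eeeebbabaea$abadbdddbb  b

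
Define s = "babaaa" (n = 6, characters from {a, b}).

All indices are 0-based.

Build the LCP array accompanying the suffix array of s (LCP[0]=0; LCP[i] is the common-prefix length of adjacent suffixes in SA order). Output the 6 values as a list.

[0, 1, 2, 1, 0, 2]

sorted suffixes:
  #0 SA[0]=5  'a'
  #1 SA[1]=4  'aa'
  #2 SA[2]=3  'aaa'
  #3 SA[3]=1  'abaaa'
  #4 SA[4]=2  'baaa'
  #5 SA[5]=0  'babaaa'

SA = [5, 4, 3, 1, 2, 0]
[i] adj suffixes → lcp
  [1] 5/4 → 1 ('a')
  [2] 4/3 → 2 ('aa')
  [3] 3/1 → 1 ('a')
  [4] 1/2 → 0 ('')
  [5] 2/0 → 2 ('ba')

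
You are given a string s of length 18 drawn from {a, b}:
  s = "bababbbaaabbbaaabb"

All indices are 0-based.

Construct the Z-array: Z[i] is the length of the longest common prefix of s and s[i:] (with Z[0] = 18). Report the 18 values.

Z[0]=18
i=1: fresh scan; Z[1]=0
i=2: fresh scan; Z[2]=3 grow→box=[2,5)
i=3: min(r-i=2, Z[1]=0)=0; Z[3]=0
i=4: min(r-i=1, Z[2]=3)=1; Z[4]=1
i=5: fresh scan; Z[5]=1 grow→box=[5,6)
i=6: fresh scan; Z[6]=2 grow→box=[6,8)
i=7: min(r-i=1, Z[1]=0)=0; Z[7]=0
i=8: fresh scan; Z[8]=0
i=9: fresh scan; Z[9]=0
i=10: fresh scan; Z[10]=1 grow→box=[10,11)
i=11: fresh scan; Z[11]=1 grow→box=[11,12)
i=12: fresh scan; Z[12]=2 grow→box=[12,14)
i=13: min(r-i=1, Z[1]=0)=0; Z[13]=0
i=14: fresh scan; Z[14]=0
i=15: fresh scan; Z[15]=0
i=16: fresh scan; Z[16]=1 grow→box=[16,17)
i=17: fresh scan; Z[17]=1 grow→box=[17,18)

[18, 0, 3, 0, 1, 1, 2, 0, 0, 0, 1, 1, 2, 0, 0, 0, 1, 1]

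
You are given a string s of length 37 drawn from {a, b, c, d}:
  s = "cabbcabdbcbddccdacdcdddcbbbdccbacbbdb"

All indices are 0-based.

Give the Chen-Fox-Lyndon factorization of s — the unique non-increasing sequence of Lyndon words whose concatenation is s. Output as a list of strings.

["c", "abbcabdbcbddccdacdcdddcbbbdccbacbbdb"]

emit factor 1: 'c' (i=0, period=1)
emit factor 2: 'abbcabdbcbddccdacdcdddcbbbdccbacbbdb' (i=1, period=36)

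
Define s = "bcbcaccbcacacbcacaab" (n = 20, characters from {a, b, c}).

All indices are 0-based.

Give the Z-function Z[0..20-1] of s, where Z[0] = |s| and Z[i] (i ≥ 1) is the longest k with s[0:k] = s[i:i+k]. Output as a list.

[20, 0, 2, 0, 0, 0, 0, 2, 0, 0, 0, 0, 0, 2, 0, 0, 0, 0, 0, 1]

Z[0]=20
i=1: i≥r, start 0; Z[1]=0
i=2: i≥r, start 0; Z[2]=2 grow→box=[2,4)
i=3: min(r-i=1, Z[1]=0)=0; Z[3]=0
i=4: i≥r, start 0; Z[4]=0
i=5: i≥r, start 0; Z[5]=0
i=6: i≥r, start 0; Z[6]=0
i=7: i≥r, start 0; Z[7]=2 grow→box=[7,9)
i=8: min(r-i=1, Z[1]=0)=0; Z[8]=0
i=9: i≥r, start 0; Z[9]=0
i=10: i≥r, start 0; Z[10]=0
i=11: i≥r, start 0; Z[11]=0
i=12: i≥r, start 0; Z[12]=0
i=13: i≥r, start 0; Z[13]=2 grow→box=[13,15)
i=14: min(r-i=1, Z[1]=0)=0; Z[14]=0
i=15: i≥r, start 0; Z[15]=0
i=16: i≥r, start 0; Z[16]=0
i=17: i≥r, start 0; Z[17]=0
i=18: i≥r, start 0; Z[18]=0
i=19: i≥r, start 0; Z[19]=1 grow→box=[19,20)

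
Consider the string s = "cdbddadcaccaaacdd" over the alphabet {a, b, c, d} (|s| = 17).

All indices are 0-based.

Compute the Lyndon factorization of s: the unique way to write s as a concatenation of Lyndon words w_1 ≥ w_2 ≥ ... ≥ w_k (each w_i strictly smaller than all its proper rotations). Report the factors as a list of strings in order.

["cd", "bdd", "adc", "acc", "aaacdd"]

emit factor 1: 'cd' (i=0, period=2)
emit factor 2: 'bdd' (i=2, period=3)
emit factor 3: 'adc' (i=5, period=3)
emit factor 4: 'acc' (i=8, period=3)
emit factor 5: 'aaacdd' (i=11, period=6)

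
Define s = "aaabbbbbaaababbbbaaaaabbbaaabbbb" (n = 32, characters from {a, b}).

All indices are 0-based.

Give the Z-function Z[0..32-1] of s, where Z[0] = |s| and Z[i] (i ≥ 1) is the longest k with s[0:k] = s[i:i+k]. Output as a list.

[32, 2, 1, 0, 0, 0, 0, 0, 4, 2, 1, 0, 1, 0, 0, 0, 0, 3, 3, 6, 2, 1, 0, 0, 0, 7, 2, 1, 0, 0, 0, 0]

Z[0]=32
i=1: i≥r, start 0; Z[1]=2 grow→box=[1,3)
i=2: min(r-i=1, Z[1]=2)=1; Z[2]=1
i=3: i≥r, start 0; Z[3]=0
i=4: i≥r, start 0; Z[4]=0
i=5: i≥r, start 0; Z[5]=0
i=6: i≥r, start 0; Z[6]=0
i=7: i≥r, start 0; Z[7]=0
i=8: i≥r, start 0; Z[8]=4 grow→box=[8,12)
i=9: min(r-i=3, Z[1]=2)=2; Z[9]=2
i=10: min(r-i=2, Z[2]=1)=1; Z[10]=1
i=11: min(r-i=1, Z[3]=0)=0; Z[11]=0
i=12: i≥r, start 0; Z[12]=1 grow→box=[12,13)
i=13: i≥r, start 0; Z[13]=0
i=14: i≥r, start 0; Z[14]=0
i=15: i≥r, start 0; Z[15]=0
i=16: i≥r, start 0; Z[16]=0
i=17: i≥r, start 0; Z[17]=3 grow→box=[17,20)
i=18: min(r-i=2, Z[1]=2)=2; Z[18]=3 grow→box=[18,21)
i=19: min(r-i=2, Z[1]=2)=2; Z[19]=6 grow→box=[19,25)
i=20: min(r-i=5, Z[1]=2)=2; Z[20]=2
i=21: min(r-i=4, Z[2]=1)=1; Z[21]=1
i=22: min(r-i=3, Z[3]=0)=0; Z[22]=0
i=23: min(r-i=2, Z[4]=0)=0; Z[23]=0
i=24: min(r-i=1, Z[5]=0)=0; Z[24]=0
i=25: i≥r, start 0; Z[25]=7 grow→box=[25,32)
i=26: min(r-i=6, Z[1]=2)=2; Z[26]=2
i=27: min(r-i=5, Z[2]=1)=1; Z[27]=1
i=28: min(r-i=4, Z[3]=0)=0; Z[28]=0
i=29: min(r-i=3, Z[4]=0)=0; Z[29]=0
i=30: min(r-i=2, Z[5]=0)=0; Z[30]=0
i=31: min(r-i=1, Z[6]=0)=0; Z[31]=0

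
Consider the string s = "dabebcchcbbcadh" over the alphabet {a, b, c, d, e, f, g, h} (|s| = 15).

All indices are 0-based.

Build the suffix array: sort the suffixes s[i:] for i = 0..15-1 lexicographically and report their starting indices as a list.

[1, 12, 9, 10, 4, 2, 11, 8, 5, 6, 0, 13, 3, 14, 7]

rank→(start, suffix):
  0 → (1, 'abebcchcbbcadh')
  1 → (12, 'adh')
  2 → (9, 'bbcadh')
  3 → (10, 'bcadh')
  4 → (4, 'bcchcbbcadh')
  5 → (2, 'bebcchcbbcadh')
  6 → (11, 'cadh')
  7 → (8, 'cbbcadh')
  8 → (5, 'cchcbbcadh')
  9 → (6, 'chcbbcadh')
  10 → (0, 'dabebcchcbbcadh')
  11 → (13, 'dh')
  12 → (3, 'ebcchcbbcadh')
  13 → (14, 'h')
  14 → (7, 'hcbbcadh')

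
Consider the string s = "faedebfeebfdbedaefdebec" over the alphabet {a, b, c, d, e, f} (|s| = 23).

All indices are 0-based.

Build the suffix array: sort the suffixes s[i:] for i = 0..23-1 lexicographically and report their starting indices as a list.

[1, 15, 20, 12, 9, 5, 22, 14, 11, 18, 3, 19, 8, 4, 21, 13, 2, 7, 16, 0, 10, 17, 6]

rank→(start, suffix):
  0 → (1, 'aedebfeebfdbedaefdebec')
  1 → (15, 'aefdebec')
  2 → (20, 'bec')
  3 → (12, 'bedaefdebec')
  4 → (9, 'bfdbedaefdebec')
  5 → (5, 'bfeebfdbedaefdebec')
  6 → (22, 'c')
  7 → (14, 'daefdebec')
  8 → (11, 'dbedaefdebec')
  9 → (18, 'debec')
  10 → (3, 'debfeebfdbedaefdebec')
  11 → (19, 'ebec')
  12 → (8, 'ebfdbedaefdebec')
  13 → (4, 'ebfeebfdbedaefdebec')
  14 → (21, 'ec')
  15 → (13, 'edaefdebec')
  16 → (2, 'edebfeebfdbedaefdebec')
  17 → (7, 'eebfdbedaefdebec')
  18 → (16, 'efdebec')
  19 → (0, 'faedebfeebfdbedaefdebec')
  20 → (10, 'fdbedaefdebec')
  21 → (17, 'fdebec')
  22 → (6, 'feebfdbedaefdebec')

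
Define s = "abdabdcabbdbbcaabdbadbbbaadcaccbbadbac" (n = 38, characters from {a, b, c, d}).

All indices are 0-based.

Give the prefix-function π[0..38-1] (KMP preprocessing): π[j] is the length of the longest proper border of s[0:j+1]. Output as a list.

π[0] = 0
j=1 s[j]='b': π[1]=0 (border '')
j=2 s[j]='d': π[2]=0 (border '')
j=3 s[j]='a': π[3]=1 (border 'a')
j=4 s[j]='b': π[4]=2 (border 'ab')
j=5 s[j]='d': π[5]=3 (border 'abd')
j=6 s[j]='c': k: 3→0; π[6]=0 (border '')
j=7 s[j]='a': π[7]=1 (border 'a')
j=8 s[j]='b': π[8]=2 (border 'ab')
j=9 s[j]='b': k: 2→0; π[9]=0 (border '')
j=10 s[j]='d': π[10]=0 (border '')
j=11 s[j]='b': π[11]=0 (border '')
j=12 s[j]='b': π[12]=0 (border '')
j=13 s[j]='c': π[13]=0 (border '')
j=14 s[j]='a': π[14]=1 (border 'a')
j=15 s[j]='a': k: 1→0; π[15]=1 (border 'a')
j=16 s[j]='b': π[16]=2 (border 'ab')
j=17 s[j]='d': π[17]=3 (border 'abd')
j=18 s[j]='b': k: 3→0; π[18]=0 (border '')
j=19 s[j]='a': π[19]=1 (border 'a')
j=20 s[j]='d': k: 1→0; π[20]=0 (border '')
j=21 s[j]='b': π[21]=0 (border '')
j=22 s[j]='b': π[22]=0 (border '')
j=23 s[j]='b': π[23]=0 (border '')
j=24 s[j]='a': π[24]=1 (border 'a')
j=25 s[j]='a': k: 1→0; π[25]=1 (border 'a')
j=26 s[j]='d': k: 1→0; π[26]=0 (border '')
j=27 s[j]='c': π[27]=0 (border '')
j=28 s[j]='a': π[28]=1 (border 'a')
j=29 s[j]='c': k: 1→0; π[29]=0 (border '')
j=30 s[j]='c': π[30]=0 (border '')
j=31 s[j]='b': π[31]=0 (border '')
j=32 s[j]='b': π[32]=0 (border '')
j=33 s[j]='a': π[33]=1 (border 'a')
j=34 s[j]='d': k: 1→0; π[34]=0 (border '')
j=35 s[j]='b': π[35]=0 (border '')
j=36 s[j]='a': π[36]=1 (border 'a')
j=37 s[j]='c': k: 1→0; π[37]=0 (border '')

[0, 0, 0, 1, 2, 3, 0, 1, 2, 0, 0, 0, 0, 0, 1, 1, 2, 3, 0, 1, 0, 0, 0, 0, 1, 1, 0, 0, 1, 0, 0, 0, 0, 1, 0, 0, 1, 0]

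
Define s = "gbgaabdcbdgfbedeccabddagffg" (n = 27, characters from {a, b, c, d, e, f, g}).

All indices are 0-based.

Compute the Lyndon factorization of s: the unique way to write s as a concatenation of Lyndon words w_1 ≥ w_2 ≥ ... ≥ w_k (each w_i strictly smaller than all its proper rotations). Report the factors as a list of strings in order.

emit factor 1: 'g' (i=0, period=1)
emit factor 2: 'bg' (i=1, period=2)
emit factor 3: 'aabdcbdgfbedeccabddagffg' (i=3, period=24)

["g", "bg", "aabdcbdgfbedeccabddagffg"]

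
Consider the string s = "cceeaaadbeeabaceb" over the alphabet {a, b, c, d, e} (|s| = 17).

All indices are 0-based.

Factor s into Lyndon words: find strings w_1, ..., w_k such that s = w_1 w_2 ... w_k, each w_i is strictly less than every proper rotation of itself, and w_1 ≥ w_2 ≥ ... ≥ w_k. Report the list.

emit factor 1: 'ccee' (i=0, period=4)
emit factor 2: 'aaadbeeabaceb' (i=4, period=13)

["ccee", "aaadbeeabaceb"]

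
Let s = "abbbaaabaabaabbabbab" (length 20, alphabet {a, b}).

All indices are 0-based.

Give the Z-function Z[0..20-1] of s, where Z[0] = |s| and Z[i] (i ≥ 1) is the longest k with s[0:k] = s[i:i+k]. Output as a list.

Z[0]=20
i=1: i≥r, start 0; Z[1]=0
i=2: i≥r, start 0; Z[2]=0
i=3: i≥r, start 0; Z[3]=0
i=4: i≥r, start 0; Z[4]=1 scan→box=[4,5)
i=5: i≥r, start 0; Z[5]=1 scan→box=[5,6)
i=6: i≥r, start 0; Z[6]=2 scan→box=[6,8)
i=7: min(r-i=1, Z[1]=0)=0; Z[7]=0
i=8: i≥r, start 0; Z[8]=1 scan→box=[8,9)
i=9: i≥r, start 0; Z[9]=2 scan→box=[9,11)
i=10: min(r-i=1, Z[1]=0)=0; Z[10]=0
i=11: i≥r, start 0; Z[11]=1 scan→box=[11,12)
i=12: i≥r, start 0; Z[12]=3 scan→box=[12,15)
i=13: min(r-i=2, Z[1]=0)=0; Z[13]=0
i=14: min(r-i=1, Z[2]=0)=0; Z[14]=0
i=15: i≥r, start 0; Z[15]=3 scan→box=[15,18)
i=16: min(r-i=2, Z[1]=0)=0; Z[16]=0
i=17: min(r-i=1, Z[2]=0)=0; Z[17]=0
i=18: i≥r, start 0; Z[18]=2 scan→box=[18,20)
i=19: min(r-i=1, Z[1]=0)=0; Z[19]=0

[20, 0, 0, 0, 1, 1, 2, 0, 1, 2, 0, 1, 3, 0, 0, 3, 0, 0, 2, 0]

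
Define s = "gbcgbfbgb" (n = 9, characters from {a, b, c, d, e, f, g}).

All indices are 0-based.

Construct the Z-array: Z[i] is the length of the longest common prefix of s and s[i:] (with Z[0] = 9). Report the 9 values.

Z[0]=9
i=1: outside box; Z[1]=0
i=2: outside box; Z[2]=0
i=3: outside box; Z[3]=2 grow→box=[3,5)
i=4: min(r-i=1, Z[1]=0)=0; Z[4]=0
i=5: outside box; Z[5]=0
i=6: outside box; Z[6]=0
i=7: outside box; Z[7]=2 grow→box=[7,9)
i=8: min(r-i=1, Z[1]=0)=0; Z[8]=0

[9, 0, 0, 2, 0, 0, 0, 2, 0]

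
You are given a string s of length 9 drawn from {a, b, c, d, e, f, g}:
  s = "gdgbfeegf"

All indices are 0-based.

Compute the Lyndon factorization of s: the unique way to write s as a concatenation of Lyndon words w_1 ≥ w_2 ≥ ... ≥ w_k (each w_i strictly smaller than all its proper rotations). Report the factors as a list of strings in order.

emit factor 1: 'g' (i=0, period=1)
emit factor 2: 'dg' (i=1, period=2)
emit factor 3: 'bfeegf' (i=3, period=6)

["g", "dg", "bfeegf"]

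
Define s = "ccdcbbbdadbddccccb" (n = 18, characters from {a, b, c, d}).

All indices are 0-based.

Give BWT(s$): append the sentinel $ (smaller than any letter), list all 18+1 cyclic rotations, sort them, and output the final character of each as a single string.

bdccbbdcdccd$cbacdb

rank  rotation             last
    0  $ccdcbbbdadbddccccb  b
    1  adbddccccb$ccdcbbbd  d
    2  b$ccdcbbbdadbddcccc  c
    3  bbbdadbddccccb$ccdc  c
    4  bbdadbddccccb$ccdcb  b
    5  bdadbddccccb$ccdcbb  b
    6  bddccccb$ccdcbbbdad  d
    7  cb$ccdcbbbdadbddccc  c
    8  cbbbdadbddccccb$ccd  d
    9  ccb$ccdcbbbdadbddcc  c
   10  cccb$ccdcbbbdadbddc  c
   11  ccccb$ccdcbbbdadbdd  d
   12  ccdcbbbdadbddccccb$  $
   13  cdcbbbdadbddccccb$c  c
   14  dadbddccccb$ccdcbbb  b
   15  dbddccccb$ccdcbbbda  a
   16  dcbbbdadbddccccb$cc  c
   17  dccccb$ccdcbbbdadbd  d
   18  ddccccb$ccdcbbbdadb  b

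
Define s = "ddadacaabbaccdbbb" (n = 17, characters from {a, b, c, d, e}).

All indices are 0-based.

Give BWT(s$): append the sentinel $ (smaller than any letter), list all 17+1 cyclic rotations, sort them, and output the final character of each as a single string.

bcadbdbbbadaacadc$

rank  rotation            last
    0  $ddadacaabbaccdbbb  b
    1  aabbaccdbbb$ddadac  c
    2  abbaccdbbb$ddadaca  a
    3  acaabbaccdbbb$ddad  d
    4  accdbbb$ddadacaabb  b
    5  adacaabbaccdbbb$dd  d
    6  b$ddadacaabbaccdbb  b
    7  baccdbbb$ddadacaab  b
    8  bb$ddadacaabbaccdb  b
    9  bbaccdbbb$ddadacaa  a
   10  bbb$ddadacaabbaccd  d
   11  caabbaccdbbb$ddada  a
   12  ccdbbb$ddadacaabba  a
   13  cdbbb$ddadacaabbac  c
   14  dacaabbaccdbbb$dda  a
   15  dadacaabbaccdbbb$d  d
   16  dbbb$ddadacaabbacc  c
   17  ddadacaabbaccdbbb$  $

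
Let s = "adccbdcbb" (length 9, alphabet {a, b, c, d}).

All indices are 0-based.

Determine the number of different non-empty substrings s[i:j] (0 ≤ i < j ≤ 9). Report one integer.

38

rank | idx | suffix
   0 |   0 | adccbdcbb
   1 |   8 | b
   2 |   7 | bb
   3 |   4 | bdcbb
   4 |   6 | cbb
   5 |   3 | cbdcbb
   6 |   2 | ccbdcbb
   7 |   5 | dcbb
   8 |   1 | dccbdcbb

SA = [0, 8, 7, 4, 6, 3, 2, 5, 1]
[i] adj suffixes → lcp
  [1] 0/8 → 0 ('')
  [2] 8/7 → 1 ('b')
  [3] 7/4 → 1 ('b')
  [4] 4/6 → 0 ('')
  [5] 6/3 → 2 ('cb')
  [6] 3/2 → 1 ('c')
  [7] 2/5 → 0 ('')
  [8] 5/1 → 2 ('dc')

n(n+1)/2 = 9·10/2 = 45
Σ LCP = 0 + 0 + 1 + 1 + 0 + 2 + 1 + 0 + 2 = 7
distinct = 45 − 7 = 38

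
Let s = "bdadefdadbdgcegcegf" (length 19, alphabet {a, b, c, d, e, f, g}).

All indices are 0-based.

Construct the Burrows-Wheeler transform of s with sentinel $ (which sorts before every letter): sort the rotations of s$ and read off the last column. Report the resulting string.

rank  rotation              last
    0  $bdadefdadbdgcegcegf  f
    1  adbdgcegcegf$bdadefd  d
    2  adefdadbdgcegcegf$bd  d
    3  bdadefdadbdgcegcegf$  $
    4  bdgcegcegf$bdadefdad  d
    5  cegcegf$bdadefdadbdg  g
    6  cegf$bdadefdadbdgceg  g
    7  dadbdgcegcegf$bdadef  f
    8  dadefdadbdgcegcegf$b  b
    9  dbdgcegcegf$bdadefda  a
   10  defdadbdgcegcegf$bda  a
   11  dgcegcegf$bdadefdadb  b
   12  efdadbdgcegcegf$bdad  d
   13  egcegf$bdadefdadbdgc  c
   14  egf$bdadefdadbdgcegc  c
   15  f$bdadefdadbdgcegceg  g
   16  fdadbdgcegcegf$bdade  e
   17  gcegcegf$bdadefdadbd  d
   18  gcegf$bdadefdadbdgce  e
   19  gf$bdadefdadbdgcegce  e

fdd$dggfbaabdccgedee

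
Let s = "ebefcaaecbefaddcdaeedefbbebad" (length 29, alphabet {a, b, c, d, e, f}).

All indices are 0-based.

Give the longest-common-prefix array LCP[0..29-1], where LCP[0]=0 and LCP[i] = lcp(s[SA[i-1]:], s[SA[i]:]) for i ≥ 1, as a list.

rank→(start, suffix):
  0 → (5, 'aaecbefaddcdaeedefbbebad')
  1 → (27, 'ad')
  2 → (12, 'addcdaeedefbbebad')
  3 → (6, 'aecbefaddcdaeedefbbebad')
  4 → (17, 'aeedefbbebad')
  5 → (26, 'bad')
  6 → (23, 'bbebad')
  7 → (24, 'bebad')
  8 → (9, 'befaddcdaeedefbbebad')
  9 → (1, 'befcaaecbefaddcdaeedefbbebad')
  10 → (4, 'caaecbefaddcdaeedefbbebad')
  11 → (8, 'cbefaddcdaeedefbbebad')
  12 → (15, 'cdaeedefbbebad')
  13 → (28, 'd')
  14 → (16, 'daeedefbbebad')
  15 → (14, 'dcdaeedefbbebad')
  16 → (13, 'ddcdaeedefbbebad')
  17 → (20, 'defbbebad')
  18 → (25, 'ebad')
  19 → (0, 'ebefcaaecbefaddcdaeedefbbebad')
  20 → (7, 'ecbefaddcdaeedefbbebad')
  21 → (19, 'edefbbebad')
  22 → (18, 'eedefbbebad')
  23 → (10, 'efaddcdaeedefbbebad')
  24 → (21, 'efbbebad')
  25 → (2, 'efcaaecbefaddcdaeedefbbebad')
  26 → (11, 'faddcdaeedefbbebad')
  27 → (22, 'fbbebad')
  28 → (3, 'fcaaecbefaddcdaeedefbbebad')

SA = [5, 27, 12, 6, 17, 26, 23, 24, 9, 1, 4, 8, 15, 28, 16, 14, 13, 20, 25, 0, 7, 19, 18, 10, 21, 2, 11, 22, 3]
rank  pair      lcp
   1  s[5:],s[27:]  1  'a'
   2  s[27:],s[12:]  2  'ad'
   3  s[12:],s[6:]  1  'a'
   4  s[6:],s[17:]  2  'ae'
   5  s[17:],s[26:]  0  ''
   6  s[26:],s[23:]  1  'b'
   7  s[23:],s[24:]  1  'b'
   8  s[24:],s[9:]  2  'be'
   9  s[9:],s[1:]  3  'bef'
  10  s[1:],s[4:]  0  ''
  11  s[4:],s[8:]  1  'c'
  12  s[8:],s[15:]  1  'c'
  13  s[15:],s[28:]  0  ''
  14  s[28:],s[16:]  1  'd'
  15  s[16:],s[14:]  1  'd'
  16  s[14:],s[13:]  1  'd'
  17  s[13:],s[20:]  1  'd'
  18  s[20:],s[25:]  0  ''
  19  s[25:],s[0:]  2  'eb'
  20  s[0:],s[7:]  1  'e'
  21  s[7:],s[19:]  1  'e'
  22  s[19:],s[18:]  1  'e'
  23  s[18:],s[10:]  1  'e'
  24  s[10:],s[21:]  2  'ef'
  25  s[21:],s[2:]  2  'ef'
  26  s[2:],s[11:]  0  ''
  27  s[11:],s[22:]  1  'f'
  28  s[22:],s[3:]  1  'f'

[0, 1, 2, 1, 2, 0, 1, 1, 2, 3, 0, 1, 1, 0, 1, 1, 1, 1, 0, 2, 1, 1, 1, 1, 2, 2, 0, 1, 1]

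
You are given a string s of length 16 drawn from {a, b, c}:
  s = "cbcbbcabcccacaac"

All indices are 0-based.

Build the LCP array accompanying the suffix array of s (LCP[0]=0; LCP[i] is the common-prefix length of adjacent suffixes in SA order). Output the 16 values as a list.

[0, 1, 1, 2, 0, 1, 2, 2, 0, 1, 2, 2, 1, 2, 1, 2]

rank→(start, suffix):
  0 → (13, 'aac')
  1 → (6, 'abcccacaac')
  2 → (14, 'ac')
  3 → (11, 'acaac')
  4 → (3, 'bbcabcccacaac')
  5 → (4, 'bcabcccacaac')
  6 → (1, 'bcbbcabcccacaac')
  7 → (7, 'bcccacaac')
  8 → (15, 'c')
  9 → (12, 'caac')
  10 → (5, 'cabcccacaac')
  11 → (10, 'cacaac')
  12 → (2, 'cbbcabcccacaac')
  13 → (0, 'cbcbbcabcccacaac')
  14 → (9, 'ccacaac')
  15 → (8, 'cccacaac')

SA = [13, 6, 14, 11, 3, 4, 1, 7, 15, 12, 5, 10, 2, 0, 9, 8]
rank  pair      lcp
   1  s[13:],s[6:]  1  'a'
   2  s[6:],s[14:]  1  'a'
   3  s[14:],s[11:]  2  'ac'
   4  s[11:],s[3:]  0  ''
   5  s[3:],s[4:]  1  'b'
   6  s[4:],s[1:]  2  'bc'
   7  s[1:],s[7:]  2  'bc'
   8  s[7:],s[15:]  0  ''
   9  s[15:],s[12:]  1  'c'
  10  s[12:],s[5:]  2  'ca'
  11  s[5:],s[10:]  2  'ca'
  12  s[10:],s[2:]  1  'c'
  13  s[2:],s[0:]  2  'cb'
  14  s[0:],s[9:]  1  'c'
  15  s[9:],s[8:]  2  'cc'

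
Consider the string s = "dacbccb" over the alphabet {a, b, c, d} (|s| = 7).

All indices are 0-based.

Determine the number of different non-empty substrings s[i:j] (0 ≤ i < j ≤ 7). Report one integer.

rank→(start, suffix):
  0 → (1, 'acbccb')
  1 → (6, 'b')
  2 → (3, 'bccb')
  3 → (5, 'cb')
  4 → (2, 'cbccb')
  5 → (4, 'ccb')
  6 → (0, 'dacbccb')

SA = [1, 6, 3, 5, 2, 4, 0]
[i] adj suffixes → lcp
  [1] 1/6 → 0 ('')
  [2] 6/3 → 1 ('b')
  [3] 3/5 → 0 ('')
  [4] 5/2 → 2 ('cb')
  [5] 2/4 → 1 ('c')
  [6] 4/0 → 0 ('')

n(n+1)/2 = 7·8/2 = 28
Σ LCP = 0 + 0 + 1 + 0 + 2 + 1 + 0 = 4
distinct = 28 − 4 = 24

24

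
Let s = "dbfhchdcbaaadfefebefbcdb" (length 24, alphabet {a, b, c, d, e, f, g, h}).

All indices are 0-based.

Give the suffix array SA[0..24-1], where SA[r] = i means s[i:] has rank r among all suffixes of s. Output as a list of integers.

[9, 10, 11, 23, 8, 20, 17, 1, 7, 21, 4, 22, 0, 6, 12, 16, 18, 14, 19, 15, 13, 2, 3, 5]

rank | idx | suffix
   0 |   9 | aaadfefebefbcdb
   1 |  10 | aadfefebefbcdb
   2 |  11 | adfefebefbcdb
   3 |  23 | b
   4 |   8 | baaadfefebefbcdb
   5 |  20 | bcdb
   6 |  17 | befbcdb
   7 |   1 | bfhchdcbaaadfefebefbcdb
   8 |   7 | cbaaadfefebefbcdb
   9 |  21 | cdb
  10 |   4 | chdcbaaadfefebefbcdb
  11 |  22 | db
  12 |   0 | dbfhchdcbaaadfefebefbcdb
  13 |   6 | dcbaaadfefebefbcdb
  14 |  12 | dfefebefbcdb
  15 |  16 | ebefbcdb
  16 |  18 | efbcdb
  17 |  14 | efebefbcdb
  18 |  19 | fbcdb
  19 |  15 | febefbcdb
  20 |  13 | fefebefbcdb
  21 |   2 | fhchdcbaaadfefebefbcdb
  22 |   3 | hchdcbaaadfefebefbcdb
  23 |   5 | hdcbaaadfefebefbcdb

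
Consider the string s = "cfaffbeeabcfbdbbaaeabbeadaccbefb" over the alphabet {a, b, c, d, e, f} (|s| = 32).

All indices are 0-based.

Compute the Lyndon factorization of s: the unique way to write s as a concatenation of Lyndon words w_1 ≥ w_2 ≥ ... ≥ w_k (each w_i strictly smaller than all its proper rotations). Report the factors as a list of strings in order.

emit factor 1: 'cf' (i=0, period=2)
emit factor 2: 'affbee' (i=2, period=6)
emit factor 3: 'abcfbdbb' (i=8, period=8)
emit factor 4: 'aaeabbeadaccbefb' (i=16, period=16)

["cf", "affbee", "abcfbdbb", "aaeabbeadaccbefb"]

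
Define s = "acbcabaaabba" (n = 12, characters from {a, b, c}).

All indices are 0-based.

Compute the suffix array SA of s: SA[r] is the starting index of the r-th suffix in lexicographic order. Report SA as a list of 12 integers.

rank | idx | suffix
   0 |  11 | a
   1 |   6 | aaabba
   2 |   7 | aabba
   3 |   4 | abaaabba
   4 |   8 | abba
   5 |   0 | acbcabaaabba
   6 |  10 | ba
   7 |   5 | baaabba
   8 |   9 | bba
   9 |   2 | bcabaaabba
  10 |   3 | cabaaabba
  11 |   1 | cbcabaaabba

[11, 6, 7, 4, 8, 0, 10, 5, 9, 2, 3, 1]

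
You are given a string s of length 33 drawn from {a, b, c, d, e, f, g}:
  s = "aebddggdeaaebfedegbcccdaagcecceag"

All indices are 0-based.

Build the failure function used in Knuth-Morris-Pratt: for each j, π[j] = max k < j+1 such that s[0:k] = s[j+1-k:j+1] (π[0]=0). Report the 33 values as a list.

π[0] = 0
j=1 s[j]='e': π[1]=0 (border '')
j=2 s[j]='b': π[2]=0 (border '')
j=3 s[j]='d': π[3]=0 (border '')
j=4 s[j]='d': π[4]=0 (border '')
j=5 s[j]='g': π[5]=0 (border '')
j=6 s[j]='g': π[6]=0 (border '')
j=7 s[j]='d': π[7]=0 (border '')
j=8 s[j]='e': π[8]=0 (border '')
j=9 s[j]='a': π[9]=1 (border 'a')
j=10 s[j]='a': k: 1→0; π[10]=1 (border 'a')
j=11 s[j]='e': π[11]=2 (border 'ae')
j=12 s[j]='b': π[12]=3 (border 'aeb')
j=13 s[j]='f': k: 3→0; π[13]=0 (border '')
j=14 s[j]='e': π[14]=0 (border '')
j=15 s[j]='d': π[15]=0 (border '')
j=16 s[j]='e': π[16]=0 (border '')
j=17 s[j]='g': π[17]=0 (border '')
j=18 s[j]='b': π[18]=0 (border '')
j=19 s[j]='c': π[19]=0 (border '')
j=20 s[j]='c': π[20]=0 (border '')
j=21 s[j]='c': π[21]=0 (border '')
j=22 s[j]='d': π[22]=0 (border '')
j=23 s[j]='a': π[23]=1 (border 'a')
j=24 s[j]='a': k: 1→0; π[24]=1 (border 'a')
j=25 s[j]='g': k: 1→0; π[25]=0 (border '')
j=26 s[j]='c': π[26]=0 (border '')
j=27 s[j]='e': π[27]=0 (border '')
j=28 s[j]='c': π[28]=0 (border '')
j=29 s[j]='c': π[29]=0 (border '')
j=30 s[j]='e': π[30]=0 (border '')
j=31 s[j]='a': π[31]=1 (border 'a')
j=32 s[j]='g': k: 1→0; π[32]=0 (border '')

[0, 0, 0, 0, 0, 0, 0, 0, 0, 1, 1, 2, 3, 0, 0, 0, 0, 0, 0, 0, 0, 0, 0, 1, 1, 0, 0, 0, 0, 0, 0, 1, 0]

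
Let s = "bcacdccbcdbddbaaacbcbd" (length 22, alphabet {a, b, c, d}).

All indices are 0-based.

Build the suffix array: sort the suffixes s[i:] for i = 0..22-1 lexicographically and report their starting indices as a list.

rank | idx | suffix
   0 |  14 | aaacbcbd
   1 |  15 | aacbcbd
   2 |  16 | acbcbd
   3 |   2 | acdccbcdbddbaaacbcbd
   4 |  13 | baaacbcbd
   5 |   0 | bcacdccbcdbddbaaacbcbd
   6 |  18 | bcbd
   7 |   7 | bcdbddbaaacbcbd
   8 |  20 | bd
   9 |  10 | bddbaaacbcbd
  10 |   1 | cacdccbcdbddbaaacbcbd
  11 |  17 | cbcbd
  12 |   6 | cbcdbddbaaacbcbd
  13 |  19 | cbd
  14 |   5 | ccbcdbddbaaacbcbd
  15 |   8 | cdbddbaaacbcbd
  16 |   3 | cdccbcdbddbaaacbcbd
  17 |  21 | d
  18 |  12 | dbaaacbcbd
  19 |   9 | dbddbaaacbcbd
  20 |   4 | dccbcdbddbaaacbcbd
  21 |  11 | ddbaaacbcbd

[14, 15, 16, 2, 13, 0, 18, 7, 20, 10, 1, 17, 6, 19, 5, 8, 3, 21, 12, 9, 4, 11]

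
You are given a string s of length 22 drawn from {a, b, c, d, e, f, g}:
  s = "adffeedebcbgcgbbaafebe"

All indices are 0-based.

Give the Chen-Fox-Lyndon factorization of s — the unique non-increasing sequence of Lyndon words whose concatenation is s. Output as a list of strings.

emit factor 1: 'adffeedebcbgcgbb' (i=0, period=16)
emit factor 2: 'aafebe' (i=16, period=6)

["adffeedebcbgcgbb", "aafebe"]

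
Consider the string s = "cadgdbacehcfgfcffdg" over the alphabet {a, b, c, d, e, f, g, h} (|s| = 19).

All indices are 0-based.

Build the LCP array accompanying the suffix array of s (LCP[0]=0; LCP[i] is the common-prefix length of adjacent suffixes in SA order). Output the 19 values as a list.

rank→(start, suffix):
  0 → (6, 'acehcfgfcffdg')
  1 → (1, 'adgdbacehcfgfcffdg')
  2 → (5, 'bacehcfgfcffdg')
  3 → (0, 'cadgdbacehcfgfcffdg')
  4 → (7, 'cehcfgfcffdg')
  5 → (14, 'cffdg')
  6 → (10, 'cfgfcffdg')
  7 → (4, 'dbacehcfgfcffdg')
  8 → (17, 'dg')
  9 → (2, 'dgdbacehcfgfcffdg')
  10 → (8, 'ehcfgfcffdg')
  11 → (13, 'fcffdg')
  12 → (16, 'fdg')
  13 → (15, 'ffdg')
  14 → (11, 'fgfcffdg')
  15 → (18, 'g')
  16 → (3, 'gdbacehcfgfcffdg')
  17 → (12, 'gfcffdg')
  18 → (9, 'hcfgfcffdg')

SA = [6, 1, 5, 0, 7, 14, 10, 4, 17, 2, 8, 13, 16, 15, 11, 18, 3, 12, 9]
i: (SA[i-1],SA[i]) lcp shared
  1: (6,1) 1 'a'
  2: (1,5) 0 ''
  3: (5,0) 0 ''
  4: (0,7) 1 'c'
  5: (7,14) 1 'c'
  6: (14,10) 2 'cf'
  7: (10,4) 0 ''
  8: (4,17) 1 'd'
  9: (17,2) 2 'dg'
  10: (2,8) 0 ''
  11: (8,13) 0 ''
  12: (13,16) 1 'f'
  13: (16,15) 1 'f'
  14: (15,11) 1 'f'
  15: (11,18) 0 ''
  16: (18,3) 1 'g'
  17: (3,12) 1 'g'
  18: (12,9) 0 ''

[0, 1, 0, 0, 1, 1, 2, 0, 1, 2, 0, 0, 1, 1, 1, 0, 1, 1, 0]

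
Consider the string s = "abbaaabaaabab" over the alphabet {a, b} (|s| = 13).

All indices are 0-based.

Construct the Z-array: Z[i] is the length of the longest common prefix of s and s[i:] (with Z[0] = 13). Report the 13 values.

Z[0]=13
i=1: fresh scan; Z[1]=0
i=2: fresh scan; Z[2]=0
i=3: fresh scan; Z[3]=1 scan→box=[3,4)
i=4: fresh scan; Z[4]=1 scan→box=[4,5)
i=5: fresh scan; Z[5]=2 scan→box=[5,7)
i=6: min(r-i=1, Z[1]=0)=0; Z[6]=0
i=7: fresh scan; Z[7]=1 scan→box=[7,8)
i=8: fresh scan; Z[8]=1 scan→box=[8,9)
i=9: fresh scan; Z[9]=2 scan→box=[9,11)
i=10: min(r-i=1, Z[1]=0)=0; Z[10]=0
i=11: fresh scan; Z[11]=2 scan→box=[11,13)
i=12: min(r-i=1, Z[1]=0)=0; Z[12]=0

[13, 0, 0, 1, 1, 2, 0, 1, 1, 2, 0, 2, 0]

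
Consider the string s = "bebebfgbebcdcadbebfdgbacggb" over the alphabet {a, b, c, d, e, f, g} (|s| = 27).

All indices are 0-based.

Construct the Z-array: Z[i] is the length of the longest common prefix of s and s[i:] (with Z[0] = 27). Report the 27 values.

Z[0]=27
i=1: fresh scan; Z[1]=0
i=2: fresh scan; Z[2]=3 scan→box=[2,5)
i=3: min(r-i=2, Z[1]=0)=0; Z[3]=0
i=4: min(r-i=1, Z[2]=3)=1; Z[4]=1
i=5: fresh scan; Z[5]=0
i=6: fresh scan; Z[6]=0
i=7: fresh scan; Z[7]=3 scan→box=[7,10)
i=8: min(r-i=2, Z[1]=0)=0; Z[8]=0
i=9: min(r-i=1, Z[2]=3)=1; Z[9]=1
i=10: fresh scan; Z[10]=0
i=11: fresh scan; Z[11]=0
i=12: fresh scan; Z[12]=0
i=13: fresh scan; Z[13]=0
i=14: fresh scan; Z[14]=0
i=15: fresh scan; Z[15]=3 scan→box=[15,18)
i=16: min(r-i=2, Z[1]=0)=0; Z[16]=0
i=17: min(r-i=1, Z[2]=3)=1; Z[17]=1
i=18: fresh scan; Z[18]=0
i=19: fresh scan; Z[19]=0
i=20: fresh scan; Z[20]=0
i=21: fresh scan; Z[21]=1 scan→box=[21,22)
i=22: fresh scan; Z[22]=0
i=23: fresh scan; Z[23]=0
i=24: fresh scan; Z[24]=0
i=25: fresh scan; Z[25]=0
i=26: fresh scan; Z[26]=1 scan→box=[26,27)

[27, 0, 3, 0, 1, 0, 0, 3, 0, 1, 0, 0, 0, 0, 0, 3, 0, 1, 0, 0, 0, 1, 0, 0, 0, 0, 1]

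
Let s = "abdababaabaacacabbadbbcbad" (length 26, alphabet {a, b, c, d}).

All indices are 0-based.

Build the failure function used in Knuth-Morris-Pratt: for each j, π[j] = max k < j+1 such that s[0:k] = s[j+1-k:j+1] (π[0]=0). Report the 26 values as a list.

π[0] = 0
j=1 s[j]='b': π[1]=0 (border '')
j=2 s[j]='d': π[2]=0 (border '')
j=3 s[j]='a': π[3]=1 (border 'a')
j=4 s[j]='b': π[4]=2 (border 'ab')
j=5 s[j]='a': k: 2→0; π[5]=1 (border 'a')
j=6 s[j]='b': π[6]=2 (border 'ab')
j=7 s[j]='a': k: 2→0; π[7]=1 (border 'a')
j=8 s[j]='a': k: 1→0; π[8]=1 (border 'a')
j=9 s[j]='b': π[9]=2 (border 'ab')
j=10 s[j]='a': k: 2→0; π[10]=1 (border 'a')
j=11 s[j]='a': k: 1→0; π[11]=1 (border 'a')
j=12 s[j]='c': k: 1→0; π[12]=0 (border '')
j=13 s[j]='a': π[13]=1 (border 'a')
j=14 s[j]='c': k: 1→0; π[14]=0 (border '')
j=15 s[j]='a': π[15]=1 (border 'a')
j=16 s[j]='b': π[16]=2 (border 'ab')
j=17 s[j]='b': k: 2→0; π[17]=0 (border '')
j=18 s[j]='a': π[18]=1 (border 'a')
j=19 s[j]='d': k: 1→0; π[19]=0 (border '')
j=20 s[j]='b': π[20]=0 (border '')
j=21 s[j]='b': π[21]=0 (border '')
j=22 s[j]='c': π[22]=0 (border '')
j=23 s[j]='b': π[23]=0 (border '')
j=24 s[j]='a': π[24]=1 (border 'a')
j=25 s[j]='d': k: 1→0; π[25]=0 (border '')

[0, 0, 0, 1, 2, 1, 2, 1, 1, 2, 1, 1, 0, 1, 0, 1, 2, 0, 1, 0, 0, 0, 0, 0, 1, 0]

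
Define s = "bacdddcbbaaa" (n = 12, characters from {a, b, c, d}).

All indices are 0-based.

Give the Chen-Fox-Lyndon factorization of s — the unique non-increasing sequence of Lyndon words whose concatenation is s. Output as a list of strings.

["b", "acdddcbb", "a", "a", "a"]

emit factor 1: 'b' (i=0, period=1)
emit factor 2: 'acdddcbb' (i=1, period=8)
emit factor 3: 'a' (i=9, period=1)
emit factor 4: 'a' (i=10, period=1)
emit factor 5: 'a' (i=11, period=1)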